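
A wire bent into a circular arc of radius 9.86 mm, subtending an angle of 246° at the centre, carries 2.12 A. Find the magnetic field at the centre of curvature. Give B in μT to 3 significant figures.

B ≈ 92.3 μT

The Biot–Savart field of a circular arc at its centre is B = μ₀Iφ/(4πR), with φ = 4.294 rad.
B = (4π×10⁻⁷ × 2.12 × 4.294) / (4π × 0.00986) = 9.23×10⁻⁵ T.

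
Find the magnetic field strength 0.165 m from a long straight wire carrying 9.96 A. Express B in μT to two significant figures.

B ≈ 12 μT

For an infinitely long straight wire, B = μ₀I/(2πd).
B = (4π×10⁻⁷ × 9.96) / (2π × 0.165) = 1.21×10⁻⁵ T.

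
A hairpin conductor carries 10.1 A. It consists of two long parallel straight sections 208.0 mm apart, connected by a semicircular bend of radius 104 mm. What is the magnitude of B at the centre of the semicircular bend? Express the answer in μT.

The semicircular arc contributes B_arc = μ₀I·π/(4πR) = μ₀I/(4R) = 3.05×10⁻⁵ T.
Each semi-infinite lead is at perpendicular distance R = 0.104 m from the centre, with the perpendicular foot at its near end, so it contributes μ₀I/(4πR); both point the same way, together 1.94×10⁻⁵ T.
Arc and leads all point the same direction: B = 3.05×10⁻⁵ + 1.94×10⁻⁵ = 4.99×10⁻⁵ T.

B ≈ 49.9 μT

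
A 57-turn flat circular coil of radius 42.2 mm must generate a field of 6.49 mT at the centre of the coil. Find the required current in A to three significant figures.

For an N-turn coil, B = Nμ₀I/(2R) with R = 0.0422 m, so I = 2RB/(Nμ₀) = 2 × 0.0422 × 6.49×10⁻³ / (57 × 4π×10⁻⁷) = 7.65 A.

I ≈ 7.65 A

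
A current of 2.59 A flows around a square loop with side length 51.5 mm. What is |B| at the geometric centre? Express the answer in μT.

B ≈ 56.9 μT

Each side is a finite straight segment at perpendicular distance d = a/(2 tan(π/4)) = 0.02575 m from the centre, with end-angles ±π/4.
One side contributes B₁ = (μ₀I/4πd)·2 sin(π/4) = 1.42×10⁻⁵ T.
All 4 sides add in the same direction: B = 4 × 1.42×10⁻⁵ = 5.69×10⁻⁵ T.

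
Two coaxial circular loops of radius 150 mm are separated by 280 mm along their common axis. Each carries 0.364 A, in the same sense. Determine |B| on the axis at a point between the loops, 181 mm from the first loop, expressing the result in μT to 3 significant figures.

Each loop contributes B = μ₀IR²/[2(R²+z²)^(3/2)] on the axis, with z measured from that loop.
Loop 1 (z = 0.181 m): B₁ = 3.96×10⁻⁷ T. Loop 2 (z = 0.099 m): B₂ = 8.86×10⁻⁷ T.
The fields add: B = B₁ + B₂ = 1.28×10⁻⁶ T.

B ≈ 1.28 μT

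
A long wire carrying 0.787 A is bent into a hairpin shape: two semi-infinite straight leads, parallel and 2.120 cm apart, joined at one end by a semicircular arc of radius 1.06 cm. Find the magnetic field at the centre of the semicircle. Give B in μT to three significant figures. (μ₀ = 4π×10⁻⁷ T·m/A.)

B ≈ 38.2 μT

The semicircular arc contributes B_arc = μ₀I·π/(4πR) = μ₀I/(4R) = 2.33×10⁻⁵ T.
Each semi-infinite lead is at perpendicular distance R = 0.0106 m from the centre, with the perpendicular foot at its near end, so it contributes μ₀I/(4πR); both point the same way, together 1.48×10⁻⁵ T.
Arc and leads all point the same direction: B = 2.33×10⁻⁵ + 1.48×10⁻⁵ = 3.82×10⁻⁵ T.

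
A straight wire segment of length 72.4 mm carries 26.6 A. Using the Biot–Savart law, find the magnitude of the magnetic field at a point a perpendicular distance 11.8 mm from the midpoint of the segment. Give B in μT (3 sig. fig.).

B ≈ 429 μT

For a finite straight segment, B = (μ₀I/4πd)(sinθ₁ + sinθ₂), where θ₁, θ₂ are the angles from the perpendicular to each end.
The perpendicular from the point meets the wire at its midpoint, so each end is L/2 = 0.0362 m away along the wire.
sinθ₁ = 0.0362/√(0.0362²+0.0118²) = 0.9508; sinθ₂ = 0.0362/√(0.0362²+0.0118²) = 0.9508.
B = (4π×10⁻⁷ × 26.6) / (4π × 0.0118) × (0.9508 + 0.9508) = 4.29×10⁻⁴ T.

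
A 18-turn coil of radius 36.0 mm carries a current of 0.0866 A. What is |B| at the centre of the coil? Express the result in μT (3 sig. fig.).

B ≈ 27.2 μT

For an N-turn flat coil, B = Nμ₀I/(2R) with R = 0.036 m.
B = 18 × 1.51×10⁻⁶ T = 2.72×10⁻⁵ T.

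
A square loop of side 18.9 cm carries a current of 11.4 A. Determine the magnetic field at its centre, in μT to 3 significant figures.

B ≈ 68.2 μT

Each side is a finite straight segment at perpendicular distance d = a/(2 tan(π/4)) = 0.0945 m from the centre, with end-angles ±π/4.
One side contributes B₁ = (μ₀I/4πd)·2 sin(π/4) = 1.71×10⁻⁵ T.
All 4 sides add in the same direction: B = 4 × 1.71×10⁻⁵ = 6.82×10⁻⁵ T.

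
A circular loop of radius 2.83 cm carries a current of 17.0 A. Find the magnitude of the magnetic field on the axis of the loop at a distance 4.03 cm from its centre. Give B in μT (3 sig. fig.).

On the axis of a circular loop, B = μ₀IR² / [2(R²+z²)^(3/2)].
R² + z² = (0.0283)² + (0.0403)² = 0.002425 m², and (R²+z²)^(3/2) = 1.19×10⁻⁴ m³.
B = (4π×10⁻⁷ × 17.0 × 0.0008009) / (2 × 1.19×10⁻⁴) = 7.16×10⁻⁵ T.

B ≈ 71.6 μT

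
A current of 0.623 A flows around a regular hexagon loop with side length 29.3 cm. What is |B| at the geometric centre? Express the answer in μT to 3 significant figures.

B ≈ 1.47 μT

Each side is a finite straight segment at perpendicular distance d = a/(2 tan(π/6)) = 0.2537 m from the centre, with end-angles ±π/6.
One side contributes B₁ = (μ₀I/4πd)·2 sin(π/6) = 2.46×10⁻⁷ T.
All 6 sides add in the same direction: B = 6 × 2.46×10⁻⁷ = 1.47×10⁻⁶ T.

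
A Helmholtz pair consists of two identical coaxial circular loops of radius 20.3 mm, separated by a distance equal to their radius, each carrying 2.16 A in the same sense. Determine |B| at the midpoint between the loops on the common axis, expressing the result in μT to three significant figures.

B ≈ 95.7 μT

Each loop contributes B = μ₀IR²/[2(R²+z²)^(3/2)] on the axis, with z measured from that loop.
Loop 1 (z = 0.01015 m): B₁ = 4.78×10⁻⁵ T. Loop 2 (z = 0.01015 m): B₂ = 4.78×10⁻⁵ T.
The fields add: B = B₁ + B₂ = 9.57×10⁻⁵ T.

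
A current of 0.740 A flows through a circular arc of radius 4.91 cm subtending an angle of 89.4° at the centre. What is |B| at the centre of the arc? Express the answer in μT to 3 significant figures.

The Biot–Savart field of a circular arc at its centre is B = μ₀Iφ/(4πR), with φ = 1.56 rad.
B = (4π×10⁻⁷ × 0.740 × 1.56) / (4π × 0.0491) = 2.35×10⁻⁶ T.

B ≈ 2.35 μT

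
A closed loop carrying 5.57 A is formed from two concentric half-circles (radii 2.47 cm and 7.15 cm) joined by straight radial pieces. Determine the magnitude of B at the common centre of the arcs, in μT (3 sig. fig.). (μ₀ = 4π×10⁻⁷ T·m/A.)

The radial connectors point toward the centre, so dl × r̂ = 0 and they contribute nothing.
Each semicircle gives μ₀I/(4R): inner arc 7.08×10⁻⁵ T, outer arc 2.45×10⁻⁵ T.
The two arcs carry current in opposite angular senses, so their fields oppose: B = |7.08×10⁻⁵ − 2.45×10⁻⁵| = 4.64×10⁻⁵ T.

B ≈ 46.4 μT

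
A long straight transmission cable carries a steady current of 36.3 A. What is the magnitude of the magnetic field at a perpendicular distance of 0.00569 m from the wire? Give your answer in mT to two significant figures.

B ≈ 1.3 mT

For an infinitely long straight wire, B = μ₀I/(2πd).
B = (4π×10⁻⁷ × 36.3) / (2π × 0.00569) = 1.28×10⁻³ T.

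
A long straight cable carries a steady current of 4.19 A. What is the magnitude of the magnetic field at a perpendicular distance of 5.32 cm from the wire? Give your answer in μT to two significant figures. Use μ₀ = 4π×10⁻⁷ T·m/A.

B ≈ 16 μT

For an infinitely long straight wire, B = μ₀I/(2πd).
B = (4π×10⁻⁷ × 4.19) / (2π × 0.0532) = 1.58×10⁻⁵ T.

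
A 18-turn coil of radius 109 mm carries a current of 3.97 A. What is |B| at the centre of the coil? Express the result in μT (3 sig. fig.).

B ≈ 412 μT

For an N-turn flat coil, B = Nμ₀I/(2R) with R = 0.109 m.
B = 18 × 2.29×10⁻⁵ T = 4.12×10⁻⁴ T.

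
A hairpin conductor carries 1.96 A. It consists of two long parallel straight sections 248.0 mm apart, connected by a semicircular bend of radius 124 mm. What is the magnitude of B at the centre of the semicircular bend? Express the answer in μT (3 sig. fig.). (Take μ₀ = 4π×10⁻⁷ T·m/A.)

The semicircular arc contributes B_arc = μ₀I·π/(4πR) = μ₀I/(4R) = 4.97×10⁻⁶ T.
Each semi-infinite lead is at perpendicular distance R = 0.124 m from the centre, with the perpendicular foot at its near end, so it contributes μ₀I/(4πR); both point the same way, together 3.16×10⁻⁶ T.
Arc and leads all point the same direction: B = 4.97×10⁻⁶ + 3.16×10⁻⁶ = 8.13×10⁻⁶ T.

B ≈ 8.13 μT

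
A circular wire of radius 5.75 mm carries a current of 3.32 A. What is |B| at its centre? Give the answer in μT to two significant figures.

At the centre of a circular loop the Biot–Savart law gives B = μ₀I/(2R).
B = (4π×10⁻⁷ × 3.32) / (2 × 0.00575) = 3.63×10⁻⁴ T.

B ≈ 360 μT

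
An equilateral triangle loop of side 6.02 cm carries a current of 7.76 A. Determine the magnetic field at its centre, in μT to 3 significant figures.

B ≈ 232 μT

Each side is a finite straight segment at perpendicular distance d = a/(2 tan(π/3)) = 0.01738 m from the centre, with end-angles ±π/3.
One side contributes B₁ = (μ₀I/4πd)·2 sin(π/3) = 7.73×10⁻⁵ T.
All 3 sides add in the same direction: B = 3 × 7.73×10⁻⁵ = 2.32×10⁻⁴ T.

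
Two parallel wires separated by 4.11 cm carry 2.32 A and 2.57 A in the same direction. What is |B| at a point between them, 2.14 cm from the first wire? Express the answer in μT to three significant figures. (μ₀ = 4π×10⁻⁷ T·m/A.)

B ≈ 4.41 μT

Each long wire gives B = μ₀I/(2πd). Distances are d₁ = 0.0214 m and d₂ = 0.0197 m.
B₁ = 2.17×10⁻⁵ T, B₂ = 2.61×10⁻⁵ T.
Between parallel currents the two contributions point in opposite directions, so they subtract. B = |B₁ − B₂| = |2.17×10⁻⁵ − 2.61×10⁻⁵| = 4.41×10⁻⁶ T.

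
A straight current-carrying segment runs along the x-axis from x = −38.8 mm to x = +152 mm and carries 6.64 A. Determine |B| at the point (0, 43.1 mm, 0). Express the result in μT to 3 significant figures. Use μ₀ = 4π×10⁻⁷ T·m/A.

For a finite straight segment, B = (μ₀I/4πd)(sinθ₁ + sinθ₂), where θ₁, θ₂ are the angles from the perpendicular to each end.
The perpendicular distance is d = 0.0431 m; the end-offsets along the wire are a = 0.0388 m and b = 0.152 m.
sinθ₁ = 0.0388/√(0.0388²+0.0431²) = 0.6691; sinθ₂ = 0.152/√(0.152²+0.0431²) = 0.9621.
B = (4π×10⁻⁷ × 6.64) / (4π × 0.0431) × (0.6691 + 0.9621) = 2.51×10⁻⁵ T.

B ≈ 25.1 μT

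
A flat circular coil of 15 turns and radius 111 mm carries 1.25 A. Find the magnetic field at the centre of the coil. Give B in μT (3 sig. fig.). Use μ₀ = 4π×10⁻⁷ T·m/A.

For an N-turn flat coil, B = Nμ₀I/(2R) with R = 0.111 m.
B = 15 × 7.08×10⁻⁶ T = 1.06×10⁻⁴ T.

B ≈ 106 μT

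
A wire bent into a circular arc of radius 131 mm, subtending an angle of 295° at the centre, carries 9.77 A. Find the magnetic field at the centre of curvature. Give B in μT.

B ≈ 38.4 μT

The Biot–Savart field of a circular arc at its centre is B = μ₀Iφ/(4πR), with φ = 5.149 rad.
B = (4π×10⁻⁷ × 9.77 × 5.149) / (4π × 0.131) = 3.84×10⁻⁵ T.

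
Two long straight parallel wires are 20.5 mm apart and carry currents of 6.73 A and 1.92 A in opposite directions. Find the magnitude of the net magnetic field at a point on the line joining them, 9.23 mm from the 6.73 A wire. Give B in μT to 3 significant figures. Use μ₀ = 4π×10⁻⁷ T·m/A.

Each long wire gives B = μ₀I/(2πd). Distances are d₁ = 0.00923 m and d₂ = 0.01127 m.
B₁ = 1.46×10⁻⁴ T, B₂ = 3.41×10⁻⁵ T.
Between antiparallel currents both contributions point the same way, so they add. B = B₁ + B₂ = 1.46×10⁻⁴ + 3.41×10⁻⁵ = 1.80×10⁻⁴ T.

B ≈ 180 μT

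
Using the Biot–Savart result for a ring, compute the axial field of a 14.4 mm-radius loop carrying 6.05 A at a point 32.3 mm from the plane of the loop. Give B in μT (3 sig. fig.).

On the axis of a circular loop, B = μ₀IR² / [2(R²+z²)^(3/2)].
R² + z² = (0.0144)² + (0.0323)² = 0.001251 m², and (R²+z²)^(3/2) = 4.42×10⁻⁵ m³.
B = (4π×10⁻⁷ × 6.05 × 0.0002074) / (2 × 4.42×10⁻⁵) = 1.78×10⁻⁵ T.

B ≈ 17.8 μT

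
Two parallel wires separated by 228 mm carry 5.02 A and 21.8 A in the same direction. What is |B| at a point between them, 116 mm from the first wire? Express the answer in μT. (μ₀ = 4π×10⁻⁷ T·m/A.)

Each long wire gives B = μ₀I/(2πd). Distances are d₁ = 0.116 m and d₂ = 0.112 m.
B₁ = 8.66×10⁻⁶ T, B₂ = 3.89×10⁻⁵ T.
Between parallel currents the two contributions point in opposite directions, so they subtract. B = |B₁ − B₂| = |8.66×10⁻⁶ − 3.89×10⁻⁵| = 3.03×10⁻⁵ T.

B ≈ 30.3 μT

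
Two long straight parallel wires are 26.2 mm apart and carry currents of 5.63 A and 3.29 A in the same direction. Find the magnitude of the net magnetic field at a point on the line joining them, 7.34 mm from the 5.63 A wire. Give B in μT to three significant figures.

B ≈ 119 μT

Each long wire gives B = μ₀I/(2πd). Distances are d₁ = 0.00734 m and d₂ = 0.01886 m.
B₁ = 1.53×10⁻⁴ T, B₂ = 3.49×10⁻⁵ T.
Between parallel currents the two contributions point in opposite directions, so they subtract. B = |B₁ − B₂| = |1.53×10⁻⁴ − 3.49×10⁻⁵| = 1.19×10⁻⁴ T.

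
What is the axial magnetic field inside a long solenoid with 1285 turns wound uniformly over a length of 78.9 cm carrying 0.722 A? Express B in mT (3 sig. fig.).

B ≈ 1.48 mT

Inside a long solenoid, B = μ₀nI with n = 1629 turns/m.
B = 4π×10⁻⁷ × 1629 × 0.722 = 1.48×10⁻³ T.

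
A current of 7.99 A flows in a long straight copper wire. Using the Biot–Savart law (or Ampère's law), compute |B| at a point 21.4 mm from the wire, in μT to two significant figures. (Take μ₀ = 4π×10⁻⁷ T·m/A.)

B ≈ 75 μT

For an infinitely long straight wire, B = μ₀I/(2πd).
B = (4π×10⁻⁷ × 7.99) / (2π × 0.0214) = 7.47×10⁻⁵ T.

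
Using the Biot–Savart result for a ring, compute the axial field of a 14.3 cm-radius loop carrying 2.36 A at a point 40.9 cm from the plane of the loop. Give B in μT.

On the axis of a circular loop, B = μ₀IR² / [2(R²+z²)^(3/2)].
R² + z² = (0.143)² + (0.409)² = 0.1877 m², and (R²+z²)^(3/2) = 8.13×10⁻² m³.
B = (4π×10⁻⁷ × 2.36 × 0.02045) / (2 × 8.13×10⁻²) = 3.73×10⁻⁷ T.

B ≈ 0.373 μT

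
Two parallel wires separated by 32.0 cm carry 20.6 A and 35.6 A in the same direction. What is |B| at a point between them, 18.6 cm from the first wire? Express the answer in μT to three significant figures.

B ≈ 31.0 μT

Each long wire gives B = μ₀I/(2πd). Distances are d₁ = 0.186 m and d₂ = 0.134 m.
B₁ = 2.22×10⁻⁵ T, B₂ = 5.31×10⁻⁵ T.
Between parallel currents the two contributions point in opposite directions, so they subtract. B = |B₁ − B₂| = |2.22×10⁻⁵ − 5.31×10⁻⁵| = 3.10×10⁻⁵ T.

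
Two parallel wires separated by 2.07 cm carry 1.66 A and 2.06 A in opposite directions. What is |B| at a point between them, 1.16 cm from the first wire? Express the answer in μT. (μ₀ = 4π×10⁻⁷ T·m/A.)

Each long wire gives B = μ₀I/(2πd). Distances are d₁ = 0.0116 m and d₂ = 0.0091 m.
B₁ = 2.86×10⁻⁵ T, B₂ = 4.53×10⁻⁵ T.
Between antiparallel currents both contributions point the same way, so they add. B = B₁ + B₂ = 2.86×10⁻⁵ + 4.53×10⁻⁵ = 7.39×10⁻⁵ T.

B ≈ 73.9 μT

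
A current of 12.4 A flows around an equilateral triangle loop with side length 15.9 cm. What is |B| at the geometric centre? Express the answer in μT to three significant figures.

Each side is a finite straight segment at perpendicular distance d = a/(2 tan(π/3)) = 0.0459 m from the centre, with end-angles ±π/3.
One side contributes B₁ = (μ₀I/4πd)·2 sin(π/3) = 4.68×10⁻⁵ T.
All 3 sides add in the same direction: B = 3 × 4.68×10⁻⁵ = 1.40×10⁻⁴ T.

B ≈ 140 μT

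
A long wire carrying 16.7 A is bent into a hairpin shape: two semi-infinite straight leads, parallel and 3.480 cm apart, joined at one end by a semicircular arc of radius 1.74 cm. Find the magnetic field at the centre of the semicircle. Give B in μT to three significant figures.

The semicircular arc contributes B_arc = μ₀I·π/(4πR) = μ₀I/(4R) = 3.02×10⁻⁴ T.
Each semi-infinite lead is at perpendicular distance R = 0.0174 m from the centre, with the perpendicular foot at its near end, so it contributes μ₀I/(4πR); both point the same way, together 1.92×10⁻⁴ T.
Arc and leads all point the same direction: B = 3.02×10⁻⁴ + 1.92×10⁻⁴ = 4.93×10⁻⁴ T.

B ≈ 493 μT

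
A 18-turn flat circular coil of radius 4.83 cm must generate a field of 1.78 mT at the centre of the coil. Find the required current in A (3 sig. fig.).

For an N-turn coil, B = Nμ₀I/(2R) with R = 0.0483 m, so I = 2RB/(Nμ₀) = 2 × 0.0483 × 1.78×10⁻³ / (18 × 4π×10⁻⁷) = 7.60 A.

I ≈ 7.60 A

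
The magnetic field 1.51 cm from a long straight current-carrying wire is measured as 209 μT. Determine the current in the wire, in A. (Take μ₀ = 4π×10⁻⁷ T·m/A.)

I ≈ 15.8 A

For a long straight wire B = μ₀I/(2πd), so I = 2πdB/μ₀.
I = 2π × 0.0151 × 2.09×10⁻⁴ / (4π×10⁻⁷) = 15.8 A.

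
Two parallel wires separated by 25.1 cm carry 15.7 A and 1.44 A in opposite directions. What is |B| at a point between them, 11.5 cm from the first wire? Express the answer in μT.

B ≈ 29.4 μT

Each long wire gives B = μ₀I/(2πd). Distances are d₁ = 0.115 m and d₂ = 0.136 m.
B₁ = 2.73×10⁻⁵ T, B₂ = 2.12×10⁻⁶ T.
Between antiparallel currents both contributions point the same way, so they add. B = B₁ + B₂ = 2.73×10⁻⁵ + 2.12×10⁻⁶ = 2.94×10⁻⁵ T.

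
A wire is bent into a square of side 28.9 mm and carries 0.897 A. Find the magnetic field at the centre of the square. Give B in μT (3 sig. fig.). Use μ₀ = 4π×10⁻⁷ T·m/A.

B ≈ 35.1 μT

Each side is a finite straight segment at perpendicular distance d = a/(2 tan(π/4)) = 0.01445 m from the centre, with end-angles ±π/4.
One side contributes B₁ = (μ₀I/4πd)·2 sin(π/4) = 8.78×10⁻⁶ T.
All 4 sides add in the same direction: B = 4 × 8.78×10⁻⁶ = 3.51×10⁻⁵ T.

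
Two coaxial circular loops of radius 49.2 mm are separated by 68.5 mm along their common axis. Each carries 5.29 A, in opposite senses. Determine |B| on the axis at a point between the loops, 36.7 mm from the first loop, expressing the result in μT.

Each loop contributes B = μ₀IR²/[2(R²+z²)^(3/2)] on the axis, with z measured from that loop.
Loop 1 (z = 0.0367 m): B₁ = 3.48×10⁻⁵ T. Loop 2 (z = 0.0318 m): B₂ = 4.00×10⁻⁵ T.
The fields oppose: B = |B₁ − B₂| = 5.23×10⁻⁶ T.

B ≈ 5.23 μT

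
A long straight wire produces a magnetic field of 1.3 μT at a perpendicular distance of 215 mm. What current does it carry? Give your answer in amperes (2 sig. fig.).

For a long straight wire B = μ₀I/(2πd), so I = 2πdB/μ₀.
I = 2π × 0.215 × 1.30×10⁻⁶ / (4π×10⁻⁷) = 1.40 A.

I ≈ 1.4 A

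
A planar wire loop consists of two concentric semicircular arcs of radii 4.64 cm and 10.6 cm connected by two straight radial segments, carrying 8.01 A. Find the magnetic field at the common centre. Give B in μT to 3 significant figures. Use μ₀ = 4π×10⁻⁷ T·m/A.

B ≈ 30.5 μT

The radial connectors point toward the centre, so dl × r̂ = 0 and they contribute nothing.
Each semicircle gives μ₀I/(4R): inner arc 5.42×10⁻⁵ T, outer arc 2.37×10⁻⁵ T.
The two arcs carry current in opposite angular senses, so their fields oppose: B = |5.42×10⁻⁵ − 2.37×10⁻⁵| = 3.05×10⁻⁵ T.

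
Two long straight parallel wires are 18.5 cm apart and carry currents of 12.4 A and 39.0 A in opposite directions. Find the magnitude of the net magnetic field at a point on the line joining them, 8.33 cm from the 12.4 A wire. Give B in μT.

B ≈ 106 μT

Each long wire gives B = μ₀I/(2πd). Distances are d₁ = 0.0833 m and d₂ = 0.1017 m.
B₁ = 2.98×10⁻⁵ T, B₂ = 7.67×10⁻⁵ T.
Between antiparallel currents both contributions point the same way, so they add. B = B₁ + B₂ = 2.98×10⁻⁵ + 7.67×10⁻⁵ = 1.06×10⁻⁴ T.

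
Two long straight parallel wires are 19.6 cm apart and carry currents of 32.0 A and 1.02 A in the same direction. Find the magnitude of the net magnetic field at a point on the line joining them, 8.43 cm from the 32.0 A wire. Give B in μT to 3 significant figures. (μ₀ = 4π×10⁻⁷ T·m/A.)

B ≈ 74.1 μT

Each long wire gives B = μ₀I/(2πd). Distances are d₁ = 0.0843 m and d₂ = 0.1117 m.
B₁ = 7.59×10⁻⁵ T, B₂ = 1.83×10⁻⁶ T.
Between parallel currents the two contributions point in opposite directions, so they subtract. B = |B₁ − B₂| = |7.59×10⁻⁵ − 1.83×10⁻⁶| = 7.41×10⁻⁵ T.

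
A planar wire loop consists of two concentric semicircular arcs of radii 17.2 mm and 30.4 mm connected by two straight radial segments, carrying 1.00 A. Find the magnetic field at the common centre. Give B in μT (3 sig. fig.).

B ≈ 7.93 μT

The radial connectors point toward the centre, so dl × r̂ = 0 and they contribute nothing.
Each semicircle gives μ₀I/(4R): inner arc 1.83×10⁻⁵ T, outer arc 1.03×10⁻⁵ T.
The two arcs carry current in opposite angular senses, so their fields oppose: B = |1.83×10⁻⁵ − 1.03×10⁻⁵| = 7.93×10⁻⁶ T.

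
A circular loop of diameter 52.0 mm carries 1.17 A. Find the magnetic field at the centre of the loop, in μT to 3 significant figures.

At the centre of a circular loop the Biot–Savart law gives B = μ₀I/(2R) (so R = 0.026 m).
B = (4π×10⁻⁷ × 1.17) / (2 × 0.026) = 2.83×10⁻⁵ T.

B ≈ 28.3 μT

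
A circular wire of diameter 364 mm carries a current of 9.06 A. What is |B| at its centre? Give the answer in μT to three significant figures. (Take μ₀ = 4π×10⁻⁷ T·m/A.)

B ≈ 31.3 μT

At the centre of a circular loop the Biot–Savart law gives B = μ₀I/(2R) (so R = 0.182 m).
B = (4π×10⁻⁷ × 9.06) / (2 × 0.182) = 3.13×10⁻⁵ T.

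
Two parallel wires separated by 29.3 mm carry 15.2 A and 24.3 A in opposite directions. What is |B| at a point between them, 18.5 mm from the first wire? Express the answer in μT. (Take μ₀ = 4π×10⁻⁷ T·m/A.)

Each long wire gives B = μ₀I/(2πd). Distances are d₁ = 0.0185 m and d₂ = 0.0108 m.
B₁ = 1.64×10⁻⁴ T, B₂ = 4.50×10⁻⁴ T.
Between antiparallel currents both contributions point the same way, so they add. B = B₁ + B₂ = 1.64×10⁻⁴ + 4.50×10⁻⁴ = 6.14×10⁻⁴ T.

B ≈ 614 μT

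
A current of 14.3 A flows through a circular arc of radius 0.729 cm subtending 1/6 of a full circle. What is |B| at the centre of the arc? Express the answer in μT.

The Biot–Savart field of a circular arc at its centre is B = μ₀Iφ/(4πR), with φ = 1.047 rad.
B = (4π×10⁻⁷ × 14.3 × 1.047) / (4π × 0.00729) = 2.05×10⁻⁴ T.

B ≈ 205 μT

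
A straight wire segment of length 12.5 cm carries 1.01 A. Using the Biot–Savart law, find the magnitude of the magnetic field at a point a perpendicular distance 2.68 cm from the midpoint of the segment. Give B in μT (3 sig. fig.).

For a finite straight segment, B = (μ₀I/4πd)(sinθ₁ + sinθ₂), where θ₁, θ₂ are the angles from the perpendicular to each end.
The perpendicular from the point meets the wire at its midpoint, so each end is L/2 = 0.0625 m away along the wire.
sinθ₁ = 0.0625/√(0.0625²+0.0268²) = 0.9191; sinθ₂ = 0.0625/√(0.0625²+0.0268²) = 0.9191.
B = (4π×10⁻⁷ × 1.01) / (4π × 0.0268) × (0.9191 + 0.9191) = 6.93×10⁻⁶ T.

B ≈ 6.93 μT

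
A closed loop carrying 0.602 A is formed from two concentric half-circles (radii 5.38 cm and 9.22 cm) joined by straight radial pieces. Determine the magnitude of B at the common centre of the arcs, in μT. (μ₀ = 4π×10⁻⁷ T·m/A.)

B ≈ 1.46 μT

The radial connectors point toward the centre, so dl × r̂ = 0 and they contribute nothing.
Each semicircle gives μ₀I/(4R): inner arc 3.52×10⁻⁶ T, outer arc 2.05×10⁻⁶ T.
The two arcs carry current in opposite angular senses, so their fields oppose: B = |3.52×10⁻⁶ − 2.05×10⁻⁶| = 1.46×10⁻⁶ T.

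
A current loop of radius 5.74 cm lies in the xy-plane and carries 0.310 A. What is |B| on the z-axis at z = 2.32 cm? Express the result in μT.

On the axis of a circular loop, B = μ₀IR² / [2(R²+z²)^(3/2)].
R² + z² = (0.0574)² + (0.0232)² = 0.003833 m², and (R²+z²)^(3/2) = 2.37×10⁻⁴ m³.
B = (4π×10⁻⁷ × 0.310 × 0.003295) / (2 × 2.37×10⁻⁴) = 2.70×10⁻⁶ T.

B ≈ 2.70 μT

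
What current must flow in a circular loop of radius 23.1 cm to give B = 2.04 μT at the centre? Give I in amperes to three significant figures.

I ≈ 0.750 A

At the centre of a circular loop B = μ₀I/(2R), so I = 2RB/μ₀.
With R = 0.231 m, I = 2 × 0.231 × 2.04×10⁻⁶ / (4π×10⁻⁷) = 0.750 A.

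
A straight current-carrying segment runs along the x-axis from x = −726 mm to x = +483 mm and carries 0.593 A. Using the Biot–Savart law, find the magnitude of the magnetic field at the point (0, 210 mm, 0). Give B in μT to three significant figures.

For a finite straight segment, B = (μ₀I/4πd)(sinθ₁ + sinθ₂), where θ₁, θ₂ are the angles from the perpendicular to each end.
The perpendicular distance is d = 0.21 m; the end-offsets along the wire are a = 0.726 m and b = 0.483 m.
sinθ₁ = 0.726/√(0.726²+0.21²) = 0.9606; sinθ₂ = 0.483/√(0.483²+0.21²) = 0.9171.
B = (4π×10⁻⁷ × 0.593) / (4π × 0.21) × (0.9606 + 0.9171) = 5.30×10⁻⁷ T.

B ≈ 0.530 μT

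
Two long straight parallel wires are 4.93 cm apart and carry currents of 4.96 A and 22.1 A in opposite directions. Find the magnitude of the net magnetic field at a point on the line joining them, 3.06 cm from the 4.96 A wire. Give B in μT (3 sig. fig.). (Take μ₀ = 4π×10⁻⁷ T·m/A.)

B ≈ 269 μT

Each long wire gives B = μ₀I/(2πd). Distances are d₁ = 0.0306 m and d₂ = 0.0187 m.
B₁ = 3.24×10⁻⁵ T, B₂ = 2.36×10⁻⁴ T.
Between antiparallel currents both contributions point the same way, so they add. B = B₁ + B₂ = 3.24×10⁻⁵ + 2.36×10⁻⁴ = 2.69×10⁻⁴ T.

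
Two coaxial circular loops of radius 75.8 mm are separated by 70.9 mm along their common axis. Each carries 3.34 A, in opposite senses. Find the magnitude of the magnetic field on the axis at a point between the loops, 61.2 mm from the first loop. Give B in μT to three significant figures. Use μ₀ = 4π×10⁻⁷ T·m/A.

B ≈ 14.0 μT

Each loop contributes B = μ₀IR²/[2(R²+z²)^(3/2)] on the axis, with z measured from that loop.
Loop 1 (z = 0.0612 m): B₁ = 1.30×10⁻⁵ T. Loop 2 (z = 0.0097 m): B₂ = 2.70×10⁻⁵ T.
The fields oppose: B = |B₁ − B₂| = 1.40×10⁻⁵ T.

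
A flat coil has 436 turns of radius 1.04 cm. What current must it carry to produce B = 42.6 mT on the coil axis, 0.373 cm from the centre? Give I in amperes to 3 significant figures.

I ≈ 1.94 A

For an N-turn coil, B = Nμ₀IR²/[2(R²+z²)^(3/2)] with R = 0.0104 m, z = 0.00373 m, so I = 2B(R²+z²)^(3/2)/(Nμ₀R²) = 2 × 4.26×10⁻² × 1.35×10⁻⁶ / (436 × 4π×10⁻⁷ × 0.0001082) = 1.94 A.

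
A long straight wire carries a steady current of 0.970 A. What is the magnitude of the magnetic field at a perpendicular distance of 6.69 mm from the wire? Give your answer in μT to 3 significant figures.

For an infinitely long straight wire, B = μ₀I/(2πd).
B = (4π×10⁻⁷ × 0.970) / (2π × 0.00669) = 2.90×10⁻⁵ T.

B ≈ 29.0 μT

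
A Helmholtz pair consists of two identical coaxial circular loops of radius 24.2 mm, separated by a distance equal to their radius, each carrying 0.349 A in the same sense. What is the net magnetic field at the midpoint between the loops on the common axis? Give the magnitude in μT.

Each loop contributes B = μ₀IR²/[2(R²+z²)^(3/2)] on the axis, with z measured from that loop.
Loop 1 (z = 0.0121 m): B₁ = 6.48×10⁻⁶ T. Loop 2 (z = 0.0121 m): B₂ = 6.48×10⁻⁶ T.
The fields add: B = B₁ + B₂ = 1.30×10⁻⁵ T.

B ≈ 13.0 μT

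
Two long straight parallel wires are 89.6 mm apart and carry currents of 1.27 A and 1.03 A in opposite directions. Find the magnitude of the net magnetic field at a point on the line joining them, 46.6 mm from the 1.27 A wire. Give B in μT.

B ≈ 10.2 μT

Each long wire gives B = μ₀I/(2πd). Distances are d₁ = 0.0466 m and d₂ = 0.043 m.
B₁ = 5.45×10⁻⁶ T, B₂ = 4.79×10⁻⁶ T.
Between antiparallel currents both contributions point the same way, so they add. B = B₁ + B₂ = 5.45×10⁻⁶ + 4.79×10⁻⁶ = 1.02×10⁻⁵ T.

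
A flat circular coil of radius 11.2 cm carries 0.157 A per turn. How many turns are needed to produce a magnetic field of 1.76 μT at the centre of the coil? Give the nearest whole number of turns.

For an N-turn coil, B = Nμ₀I/(2R). A single turn gives B₁ = 8.81×10⁻⁷ T with R = 0.112 m.
N = B/B₁ = 1.76×10⁻⁶ / 8.81×10⁻⁷ = 2.00.

N = 2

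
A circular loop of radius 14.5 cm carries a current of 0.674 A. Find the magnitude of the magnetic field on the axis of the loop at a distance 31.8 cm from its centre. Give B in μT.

On the axis of a circular loop, B = μ₀IR² / [2(R²+z²)^(3/2)].
R² + z² = (0.145)² + (0.318)² = 0.1221 m², and (R²+z²)^(3/2) = 4.27×10⁻² m³.
B = (4π×10⁻⁷ × 0.674 × 0.02102) / (2 × 4.27×10⁻²) = 2.09×10⁻⁷ T.

B ≈ 0.209 μT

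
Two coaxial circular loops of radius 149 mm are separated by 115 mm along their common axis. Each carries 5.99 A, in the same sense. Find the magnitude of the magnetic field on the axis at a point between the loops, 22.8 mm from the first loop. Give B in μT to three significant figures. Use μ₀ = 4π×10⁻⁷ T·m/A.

Each loop contributes B = μ₀IR²/[2(R²+z²)^(3/2)] on the axis, with z measured from that loop.
Loop 1 (z = 0.0228 m): B₁ = 2.44×10⁻⁵ T. Loop 2 (z = 0.0922 m): B₂ = 1.55×10⁻⁵ T.
The fields add: B = B₁ + B₂ = 3.99×10⁻⁵ T.

B ≈ 39.9 μT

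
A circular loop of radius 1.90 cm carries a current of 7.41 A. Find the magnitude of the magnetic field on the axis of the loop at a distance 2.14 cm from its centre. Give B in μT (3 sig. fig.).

B ≈ 71.7 μT

On the axis of a circular loop, B = μ₀IR² / [2(R²+z²)^(3/2)].
R² + z² = (0.019)² + (0.0214)² = 0.000819 m², and (R²+z²)^(3/2) = 2.34×10⁻⁵ m³.
B = (4π×10⁻⁷ × 7.41 × 0.000361) / (2 × 2.34×10⁻⁵) = 7.17×10⁻⁵ T.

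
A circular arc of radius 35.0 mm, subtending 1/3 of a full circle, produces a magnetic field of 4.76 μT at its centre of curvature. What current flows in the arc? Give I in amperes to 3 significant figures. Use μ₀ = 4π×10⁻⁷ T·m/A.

For a circular arc, B = μ₀Iφ/(4πR) with φ in radians; here φ = 2.094 rad.
So I = 4πRB/(μ₀φ) = 4π × 0.035 × 4.76×10⁻⁶ / (4π×10⁻⁷ × 2.094) = 0.795 A.

I ≈ 0.795 A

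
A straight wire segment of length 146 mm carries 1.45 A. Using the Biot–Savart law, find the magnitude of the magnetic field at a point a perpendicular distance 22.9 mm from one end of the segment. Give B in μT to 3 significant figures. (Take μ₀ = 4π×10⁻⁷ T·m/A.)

For a finite straight segment, B = (μ₀I/4πd)(sinθ₁ + sinθ₂), where θ₁, θ₂ are the angles from the perpendicular to each end.
The perpendicular foot is at one end, so the two end-offsets along the wire are 0 and L = 0.146 m.
sinθ₁ = 0/√(0²+0.0229²) = 0.0000; sinθ₂ = 0.146/√(0.146²+0.0229²) = 0.9879.
B = (4π×10⁻⁷ × 1.45) / (4π × 0.0229) × (0.0000 + 0.9879) = 6.26×10⁻⁶ T.

B ≈ 6.26 μT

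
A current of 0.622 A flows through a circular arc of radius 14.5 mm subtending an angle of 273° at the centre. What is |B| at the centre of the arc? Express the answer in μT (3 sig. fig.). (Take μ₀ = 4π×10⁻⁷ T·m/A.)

B ≈ 20.4 μT

The Biot–Savart field of a circular arc at its centre is B = μ₀Iφ/(4πR), with φ = 4.765 rad.
B = (4π×10⁻⁷ × 0.622 × 4.765) / (4π × 0.0145) = 2.04×10⁻⁵ T.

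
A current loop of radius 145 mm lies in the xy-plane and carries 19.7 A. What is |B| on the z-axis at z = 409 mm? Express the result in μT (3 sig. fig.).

On the axis of a circular loop, B = μ₀IR² / [2(R²+z²)^(3/2)].
R² + z² = (0.145)² + (0.409)² = 0.1883 m², and (R²+z²)^(3/2) = 8.17×10⁻² m³.
B = (4π×10⁻⁷ × 19.7 × 0.02102) / (2 × 8.17×10⁻²) = 3.18×10⁻⁶ T.

B ≈ 3.18 μT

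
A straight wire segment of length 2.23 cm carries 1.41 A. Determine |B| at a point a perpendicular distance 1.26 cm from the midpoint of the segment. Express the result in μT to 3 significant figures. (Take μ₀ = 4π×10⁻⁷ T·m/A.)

For a finite straight segment, B = (μ₀I/4πd)(sinθ₁ + sinθ₂), where θ₁, θ₂ are the angles from the perpendicular to each end.
The perpendicular from the point meets the wire at its midpoint, so each end is L/2 = 0.01115 m away along the wire.
sinθ₁ = 0.01115/√(0.01115²+0.0126²) = 0.6627; sinθ₂ = 0.01115/√(0.01115²+0.0126²) = 0.6627.
B = (4π×10⁻⁷ × 1.41) / (4π × 0.0126) × (0.6627 + 0.6627) = 1.48×10⁻⁵ T.

B ≈ 14.8 μT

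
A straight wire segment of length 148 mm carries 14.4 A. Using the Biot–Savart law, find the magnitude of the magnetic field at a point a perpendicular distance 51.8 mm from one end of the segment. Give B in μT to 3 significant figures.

B ≈ 26.2 μT

For a finite straight segment, B = (μ₀I/4πd)(sinθ₁ + sinθ₂), where θ₁, θ₂ are the angles from the perpendicular to each end.
The perpendicular foot is at one end, so the two end-offsets along the wire are 0 and L = 0.148 m.
sinθ₁ = 0/√(0²+0.0518²) = 0.0000; sinθ₂ = 0.148/√(0.148²+0.0518²) = 0.9439.
B = (4π×10⁻⁷ × 14.4) / (4π × 0.0518) × (0.0000 + 0.9439) = 2.62×10⁻⁵ T.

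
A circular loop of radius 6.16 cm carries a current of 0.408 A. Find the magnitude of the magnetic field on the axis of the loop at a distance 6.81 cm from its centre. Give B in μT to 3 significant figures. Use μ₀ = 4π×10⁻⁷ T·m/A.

On the axis of a circular loop, B = μ₀IR² / [2(R²+z²)^(3/2)].
R² + z² = (0.0616)² + (0.0681)² = 0.008432 m², and (R²+z²)^(3/2) = 7.74×10⁻⁴ m³.
B = (4π×10⁻⁷ × 0.408 × 0.003795) / (2 × 7.74×10⁻⁴) = 1.26×10⁻⁶ T.

B ≈ 1.26 μT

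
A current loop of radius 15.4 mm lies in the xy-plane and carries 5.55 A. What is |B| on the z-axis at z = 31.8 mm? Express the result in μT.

On the axis of a circular loop, B = μ₀IR² / [2(R²+z²)^(3/2)].
R² + z² = (0.0154)² + (0.0318)² = 0.001248 m², and (R²+z²)^(3/2) = 4.41×10⁻⁵ m³.
B = (4π×10⁻⁷ × 5.55 × 0.0002372) / (2 × 4.41×10⁻⁵) = 1.87×10⁻⁵ T.

B ≈ 18.7 μT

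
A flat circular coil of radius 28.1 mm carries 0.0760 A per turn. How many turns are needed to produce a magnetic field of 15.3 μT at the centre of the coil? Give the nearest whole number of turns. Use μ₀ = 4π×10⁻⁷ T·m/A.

For an N-turn coil, B = Nμ₀I/(2R). A single turn gives B₁ = 1.70×10⁻⁶ T with R = 0.0281 m.
N = B/B₁ = 1.53×10⁻⁵ / 1.70×10⁻⁶ = 9.00.

N = 9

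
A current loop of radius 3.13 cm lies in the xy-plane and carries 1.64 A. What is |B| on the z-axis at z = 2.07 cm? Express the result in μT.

B ≈ 19.1 μT

On the axis of a circular loop, B = μ₀IR² / [2(R²+z²)^(3/2)].
R² + z² = (0.0313)² + (0.0207)² = 0.001408 m², and (R²+z²)^(3/2) = 5.28×10⁻⁵ m³.
B = (4π×10⁻⁷ × 1.64 × 0.0009797) / (2 × 5.28×10⁻⁵) = 1.91×10⁻⁵ T.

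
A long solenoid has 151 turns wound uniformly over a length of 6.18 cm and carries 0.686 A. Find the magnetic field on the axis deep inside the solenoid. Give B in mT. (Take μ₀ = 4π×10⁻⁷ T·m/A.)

B ≈ 2.11 mT

Inside a long solenoid, B = μ₀nI with n = 2443 turns/m.
B = 4π×10⁻⁷ × 2443 × 0.686 = 2.11×10⁻³ T.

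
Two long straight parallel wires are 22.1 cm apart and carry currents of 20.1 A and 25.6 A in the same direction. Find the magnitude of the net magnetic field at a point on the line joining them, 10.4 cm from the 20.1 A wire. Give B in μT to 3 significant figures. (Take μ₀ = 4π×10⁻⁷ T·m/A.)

B ≈ 5.11 μT

Each long wire gives B = μ₀I/(2πd). Distances are d₁ = 0.104 m and d₂ = 0.117 m.
B₁ = 3.87×10⁻⁵ T, B₂ = 4.38×10⁻⁵ T.
Between parallel currents the two contributions point in opposite directions, so they subtract. B = |B₁ − B₂| = |3.87×10⁻⁵ − 4.38×10⁻⁵| = 5.11×10⁻⁶ T.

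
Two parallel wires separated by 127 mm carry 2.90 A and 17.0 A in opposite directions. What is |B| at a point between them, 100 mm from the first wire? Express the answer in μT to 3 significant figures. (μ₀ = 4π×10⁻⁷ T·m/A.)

Each long wire gives B = μ₀I/(2πd). Distances are d₁ = 0.1 m and d₂ = 0.027 m.
B₁ = 5.80×10⁻⁶ T, B₂ = 1.26×10⁻⁴ T.
Between antiparallel currents both contributions point the same way, so they add. B = B₁ + B₂ = 5.80×10⁻⁶ + 1.26×10⁻⁴ = 1.32×10⁻⁴ T.

B ≈ 132 μT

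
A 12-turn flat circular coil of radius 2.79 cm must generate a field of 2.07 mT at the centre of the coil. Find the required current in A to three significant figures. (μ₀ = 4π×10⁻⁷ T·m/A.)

I ≈ 7.66 A

For an N-turn coil, B = Nμ₀I/(2R) with R = 0.0279 m, so I = 2RB/(Nμ₀) = 2 × 0.0279 × 2.07×10⁻³ / (12 × 4π×10⁻⁷) = 7.66 A.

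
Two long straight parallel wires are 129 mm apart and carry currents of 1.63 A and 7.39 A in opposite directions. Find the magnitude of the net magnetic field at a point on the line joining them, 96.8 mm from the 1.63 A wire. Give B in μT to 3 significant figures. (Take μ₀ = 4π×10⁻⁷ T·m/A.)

Each long wire gives B = μ₀I/(2πd). Distances are d₁ = 0.0968 m and d₂ = 0.0322 m.
B₁ = 3.37×10⁻⁶ T, B₂ = 4.59×10⁻⁵ T.
Between antiparallel currents both contributions point the same way, so they add. B = B₁ + B₂ = 3.37×10⁻⁶ + 4.59×10⁻⁵ = 4.93×10⁻⁵ T.

B ≈ 49.3 μT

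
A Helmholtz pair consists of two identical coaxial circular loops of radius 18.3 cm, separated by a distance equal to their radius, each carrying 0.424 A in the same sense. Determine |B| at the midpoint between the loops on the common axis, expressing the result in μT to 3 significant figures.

Each loop contributes B = μ₀IR²/[2(R²+z²)^(3/2)] on the axis, with z measured from that loop.
Loop 1 (z = 0.0915 m): B₁ = 1.04×10⁻⁶ T. Loop 2 (z = 0.0915 m): B₂ = 1.04×10⁻⁶ T.
The fields add: B = B₁ + B₂ = 2.08×10⁻⁶ T.

B ≈ 2.08 μT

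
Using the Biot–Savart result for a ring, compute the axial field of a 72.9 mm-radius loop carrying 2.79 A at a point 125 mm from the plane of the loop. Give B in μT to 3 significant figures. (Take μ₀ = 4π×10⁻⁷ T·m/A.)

On the axis of a circular loop, B = μ₀IR² / [2(R²+z²)^(3/2)].
R² + z² = (0.0729)² + (0.125)² = 0.02094 m², and (R²+z²)^(3/2) = 3.03×10⁻³ m³.
B = (4π×10⁻⁷ × 2.79 × 0.005314) / (2 × 3.03×10⁻³) = 3.07×10⁻⁶ T.

B ≈ 3.07 μT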